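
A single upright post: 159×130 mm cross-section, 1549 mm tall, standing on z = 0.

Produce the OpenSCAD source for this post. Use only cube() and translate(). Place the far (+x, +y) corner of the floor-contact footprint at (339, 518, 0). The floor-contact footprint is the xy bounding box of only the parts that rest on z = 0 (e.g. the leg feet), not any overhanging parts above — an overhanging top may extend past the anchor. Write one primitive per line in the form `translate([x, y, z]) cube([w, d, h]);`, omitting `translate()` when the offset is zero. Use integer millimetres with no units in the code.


translate([180, 388, 0]) cube([159, 130, 1549]);


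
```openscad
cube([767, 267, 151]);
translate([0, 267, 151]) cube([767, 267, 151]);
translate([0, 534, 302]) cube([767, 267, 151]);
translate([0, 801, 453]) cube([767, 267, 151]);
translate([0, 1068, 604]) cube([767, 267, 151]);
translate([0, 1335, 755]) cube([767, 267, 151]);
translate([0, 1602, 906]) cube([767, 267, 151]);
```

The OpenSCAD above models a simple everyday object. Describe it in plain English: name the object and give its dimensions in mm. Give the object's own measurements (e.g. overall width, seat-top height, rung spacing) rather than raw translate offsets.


A straight staircase of 7 solid steps. Each step is 767 mm wide (x), 267 mm deep (y, the going) and 151 mm tall (the rise). The first step rests on the floor; each subsequent step sits one going further in +y and one rise higher in +z, directly behind and above the previous step with no overlap.


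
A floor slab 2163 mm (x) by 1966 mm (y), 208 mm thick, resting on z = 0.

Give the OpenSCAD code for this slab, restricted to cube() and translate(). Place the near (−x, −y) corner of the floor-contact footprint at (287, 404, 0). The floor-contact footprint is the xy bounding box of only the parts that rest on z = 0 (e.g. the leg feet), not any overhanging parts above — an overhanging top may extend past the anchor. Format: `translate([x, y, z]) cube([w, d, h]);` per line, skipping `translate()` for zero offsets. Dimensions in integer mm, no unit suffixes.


translate([287, 404, 0]) cube([2163, 1966, 208]);


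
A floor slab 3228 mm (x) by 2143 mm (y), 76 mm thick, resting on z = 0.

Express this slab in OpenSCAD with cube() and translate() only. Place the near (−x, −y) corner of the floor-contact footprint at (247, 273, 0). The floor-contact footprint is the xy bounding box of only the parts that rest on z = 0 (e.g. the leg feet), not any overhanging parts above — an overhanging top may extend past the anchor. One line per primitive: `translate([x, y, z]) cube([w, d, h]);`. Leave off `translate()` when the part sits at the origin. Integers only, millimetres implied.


translate([247, 273, 0]) cube([3228, 2143, 76]);


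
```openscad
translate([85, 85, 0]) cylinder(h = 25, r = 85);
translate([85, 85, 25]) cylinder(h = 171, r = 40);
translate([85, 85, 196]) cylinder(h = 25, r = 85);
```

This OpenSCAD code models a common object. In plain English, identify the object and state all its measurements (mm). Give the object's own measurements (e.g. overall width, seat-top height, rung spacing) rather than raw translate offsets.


A spool: two coaxial disc flanges of radius 85 mm and thickness 25 mm, joined by a core cylinder of radius 40 mm and height 171 mm. The lower flange rests on z = 0 and the three cylinders share a vertical axis.


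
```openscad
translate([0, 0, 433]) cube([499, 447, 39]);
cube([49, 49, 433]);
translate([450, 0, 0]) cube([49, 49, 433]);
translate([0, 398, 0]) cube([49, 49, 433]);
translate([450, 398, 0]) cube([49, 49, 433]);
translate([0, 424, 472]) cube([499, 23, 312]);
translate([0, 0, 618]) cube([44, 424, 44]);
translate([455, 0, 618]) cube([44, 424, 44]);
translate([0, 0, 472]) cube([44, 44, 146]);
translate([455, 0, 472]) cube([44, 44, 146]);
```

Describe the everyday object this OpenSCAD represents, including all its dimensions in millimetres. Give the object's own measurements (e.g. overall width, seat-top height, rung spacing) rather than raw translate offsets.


A chair. The seat is a 499×447×39 mm slab with its top at z = 472 mm, on four 49×49 mm corner legs (flush with the seat edges, standing on z = 0). A flat backrest 23 mm thick, 312 mm tall, spans the full seat width and rises from the seat top along its +y edge, rear face flush with the rear of the seat. Two armrests of 44×44 mm section run along each side from the seat's front edge to the front of the backrest, top faces 190 mm above the seat top and outer faces flush with the seat's x-edges; a 44×44 mm post under the front of each armrest stands on the seat at the front corner.


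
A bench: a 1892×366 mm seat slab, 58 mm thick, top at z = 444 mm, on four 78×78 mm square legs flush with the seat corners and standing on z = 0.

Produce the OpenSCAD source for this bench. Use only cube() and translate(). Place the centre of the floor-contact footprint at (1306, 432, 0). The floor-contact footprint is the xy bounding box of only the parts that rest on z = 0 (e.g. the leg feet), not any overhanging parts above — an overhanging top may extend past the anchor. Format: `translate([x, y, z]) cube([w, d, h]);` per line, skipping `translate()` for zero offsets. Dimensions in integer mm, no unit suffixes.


translate([360, 249, 386]) cube([1892, 366, 58]);
translate([360, 249, 0]) cube([78, 78, 386]);
translate([360, 537, 0]) cube([78, 78, 386]);
translate([2174, 249, 0]) cube([78, 78, 386]);
translate([2174, 537, 0]) cube([78, 78, 386]);


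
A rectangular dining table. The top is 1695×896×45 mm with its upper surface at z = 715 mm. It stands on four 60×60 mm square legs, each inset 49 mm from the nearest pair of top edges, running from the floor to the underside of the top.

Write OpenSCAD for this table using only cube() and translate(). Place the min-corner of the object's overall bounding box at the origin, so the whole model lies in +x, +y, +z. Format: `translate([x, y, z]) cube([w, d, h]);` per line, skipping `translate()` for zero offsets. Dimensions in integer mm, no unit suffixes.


translate([0, 0, 670]) cube([1695, 896, 45]);
translate([49, 49, 0]) cube([60, 60, 670]);
translate([1586, 49, 0]) cube([60, 60, 670]);
translate([49, 787, 0]) cube([60, 60, 670]);
translate([1586, 787, 0]) cube([60, 60, 670]);


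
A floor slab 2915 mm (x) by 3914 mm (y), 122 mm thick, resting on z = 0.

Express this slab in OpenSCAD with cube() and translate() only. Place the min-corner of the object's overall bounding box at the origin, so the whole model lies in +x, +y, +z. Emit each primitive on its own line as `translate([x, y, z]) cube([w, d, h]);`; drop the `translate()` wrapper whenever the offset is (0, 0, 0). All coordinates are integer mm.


cube([2915, 3914, 122]);


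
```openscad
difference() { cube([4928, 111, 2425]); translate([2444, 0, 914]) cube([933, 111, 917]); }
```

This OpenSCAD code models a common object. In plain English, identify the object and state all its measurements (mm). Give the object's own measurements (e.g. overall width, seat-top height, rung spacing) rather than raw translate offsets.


A wall 4928 mm long (x), 111 mm thick (y), 2425 mm tall, with a rectangular window opening cut through it. The opening is 933 mm wide and 917 mm tall; its sill is at z = 914 mm and its near (−x) edge is 2444 mm from the wall's −x end. The opening passes through the full wall thickness.


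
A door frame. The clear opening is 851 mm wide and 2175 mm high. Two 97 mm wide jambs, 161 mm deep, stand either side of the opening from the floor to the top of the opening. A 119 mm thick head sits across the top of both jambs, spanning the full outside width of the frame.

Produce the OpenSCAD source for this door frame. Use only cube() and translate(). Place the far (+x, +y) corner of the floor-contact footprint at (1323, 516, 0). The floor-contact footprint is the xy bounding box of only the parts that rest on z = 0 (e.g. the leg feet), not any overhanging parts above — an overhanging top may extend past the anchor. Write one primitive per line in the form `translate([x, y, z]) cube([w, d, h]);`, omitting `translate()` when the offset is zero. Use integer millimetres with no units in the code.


translate([278, 355, 0]) cube([97, 161, 2175]);
translate([1226, 355, 0]) cube([97, 161, 2175]);
translate([278, 355, 2175]) cube([1045, 161, 119]);


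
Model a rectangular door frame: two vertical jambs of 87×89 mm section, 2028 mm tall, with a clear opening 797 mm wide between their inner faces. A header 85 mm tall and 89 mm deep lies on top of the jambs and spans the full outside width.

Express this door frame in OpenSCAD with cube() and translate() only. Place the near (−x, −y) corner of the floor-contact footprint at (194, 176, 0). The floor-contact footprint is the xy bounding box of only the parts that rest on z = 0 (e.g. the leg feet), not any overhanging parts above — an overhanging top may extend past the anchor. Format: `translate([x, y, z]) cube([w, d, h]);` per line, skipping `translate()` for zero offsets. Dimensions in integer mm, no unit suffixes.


translate([194, 176, 0]) cube([87, 89, 2028]);
translate([1078, 176, 0]) cube([87, 89, 2028]);
translate([194, 176, 2028]) cube([971, 89, 85]);


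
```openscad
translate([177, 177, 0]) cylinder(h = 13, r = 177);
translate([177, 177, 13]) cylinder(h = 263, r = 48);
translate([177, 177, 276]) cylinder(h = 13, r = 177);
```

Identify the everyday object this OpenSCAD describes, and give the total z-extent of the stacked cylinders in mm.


A spool. The overall height is 289 mm.

Three coaxial cylinders, large–small–large — a spool. Two 13 mm flanges and a 263 mm core give 13 + 263 + 13 = 289 mm.


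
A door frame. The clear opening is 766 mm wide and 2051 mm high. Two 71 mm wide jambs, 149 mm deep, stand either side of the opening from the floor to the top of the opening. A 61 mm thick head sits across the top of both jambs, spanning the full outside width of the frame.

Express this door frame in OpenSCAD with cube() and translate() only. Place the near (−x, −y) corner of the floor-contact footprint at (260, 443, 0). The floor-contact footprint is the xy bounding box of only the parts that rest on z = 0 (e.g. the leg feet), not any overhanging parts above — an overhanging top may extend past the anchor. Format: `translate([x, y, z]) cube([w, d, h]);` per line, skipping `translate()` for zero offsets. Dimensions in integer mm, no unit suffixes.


translate([260, 443, 0]) cube([71, 149, 2051]);
translate([1097, 443, 0]) cube([71, 149, 2051]);
translate([260, 443, 2051]) cube([908, 149, 61]);


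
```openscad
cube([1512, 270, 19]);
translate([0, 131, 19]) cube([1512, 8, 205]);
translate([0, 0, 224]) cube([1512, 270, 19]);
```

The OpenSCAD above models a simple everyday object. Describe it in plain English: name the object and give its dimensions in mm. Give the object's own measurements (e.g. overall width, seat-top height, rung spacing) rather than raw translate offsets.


An I-beam lying along x, 1512 mm long. Overall section height 243 mm. Two flanges 270 mm wide (y) and 19 mm thick, one on the floor and one at the top; a web 8 mm thick runs between them, centred on the flange width.


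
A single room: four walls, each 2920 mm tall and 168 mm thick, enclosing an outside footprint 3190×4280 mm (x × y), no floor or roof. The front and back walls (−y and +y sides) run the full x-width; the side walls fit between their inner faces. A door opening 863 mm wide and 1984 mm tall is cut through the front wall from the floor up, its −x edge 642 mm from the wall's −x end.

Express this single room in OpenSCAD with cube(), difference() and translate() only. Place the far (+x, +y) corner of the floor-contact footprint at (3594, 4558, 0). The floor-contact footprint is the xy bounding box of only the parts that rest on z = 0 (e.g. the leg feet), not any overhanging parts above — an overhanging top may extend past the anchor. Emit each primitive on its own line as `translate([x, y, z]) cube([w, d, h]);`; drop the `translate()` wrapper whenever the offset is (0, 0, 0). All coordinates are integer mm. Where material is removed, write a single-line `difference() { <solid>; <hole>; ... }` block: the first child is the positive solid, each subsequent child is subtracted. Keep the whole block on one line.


difference() { translate([404, 278, 0]) cube([3190, 168, 2920]); translate([1046, 278, 0]) cube([863, 168, 1984]); }
translate([404, 4390, 0]) cube([3190, 168, 2920]);
translate([404, 446, 0]) cube([168, 3944, 2920]);
translate([3426, 446, 0]) cube([168, 3944, 2920]);


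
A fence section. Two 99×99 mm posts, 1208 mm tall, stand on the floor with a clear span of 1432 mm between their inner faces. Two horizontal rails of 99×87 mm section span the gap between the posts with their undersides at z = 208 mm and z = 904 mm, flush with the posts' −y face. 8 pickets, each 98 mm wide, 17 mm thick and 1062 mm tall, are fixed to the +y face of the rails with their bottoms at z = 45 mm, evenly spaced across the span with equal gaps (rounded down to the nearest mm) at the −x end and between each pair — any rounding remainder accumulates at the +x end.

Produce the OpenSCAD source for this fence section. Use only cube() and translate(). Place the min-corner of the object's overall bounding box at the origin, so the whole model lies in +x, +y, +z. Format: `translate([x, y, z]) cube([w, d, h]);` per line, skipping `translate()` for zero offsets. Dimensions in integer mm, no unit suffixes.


cube([99, 99, 1208]);
translate([1531, 0, 0]) cube([99, 99, 1208]);
translate([99, 0, 208]) cube([1432, 99, 87]);
translate([99, 0, 904]) cube([1432, 99, 87]);
translate([171, 99, 45]) cube([98, 17, 1062]);
translate([341, 99, 45]) cube([98, 17, 1062]);
translate([511, 99, 45]) cube([98, 17, 1062]);
translate([681, 99, 45]) cube([98, 17, 1062]);
translate([851, 99, 45]) cube([98, 17, 1062]);
translate([1021, 99, 45]) cube([98, 17, 1062]);
translate([1191, 99, 45]) cube([98, 17, 1062]);
translate([1361, 99, 45]) cube([98, 17, 1062]);


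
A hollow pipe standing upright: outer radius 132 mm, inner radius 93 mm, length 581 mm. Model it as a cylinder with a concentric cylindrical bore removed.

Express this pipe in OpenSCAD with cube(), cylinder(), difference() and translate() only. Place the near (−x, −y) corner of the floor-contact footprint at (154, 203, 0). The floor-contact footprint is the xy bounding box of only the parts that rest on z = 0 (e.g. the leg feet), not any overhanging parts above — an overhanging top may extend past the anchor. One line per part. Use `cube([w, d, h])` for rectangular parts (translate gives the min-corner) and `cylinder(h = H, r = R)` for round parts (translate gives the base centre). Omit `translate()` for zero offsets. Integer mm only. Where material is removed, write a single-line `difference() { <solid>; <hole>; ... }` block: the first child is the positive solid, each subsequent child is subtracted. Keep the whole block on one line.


difference() { translate([286, 335, 0]) cylinder(h = 581, r = 132); translate([286, 335, 0]) cylinder(h = 581, r = 93); }


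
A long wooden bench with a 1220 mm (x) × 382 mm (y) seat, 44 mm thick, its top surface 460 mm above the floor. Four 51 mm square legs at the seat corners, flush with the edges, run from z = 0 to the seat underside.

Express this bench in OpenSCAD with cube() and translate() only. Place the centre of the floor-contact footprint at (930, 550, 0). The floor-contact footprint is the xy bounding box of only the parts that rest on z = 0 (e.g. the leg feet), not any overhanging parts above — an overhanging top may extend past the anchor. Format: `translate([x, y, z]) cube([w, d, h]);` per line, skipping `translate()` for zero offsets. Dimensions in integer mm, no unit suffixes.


translate([320, 359, 416]) cube([1220, 382, 44]);
translate([320, 359, 0]) cube([51, 51, 416]);
translate([320, 690, 0]) cube([51, 51, 416]);
translate([1489, 359, 0]) cube([51, 51, 416]);
translate([1489, 690, 0]) cube([51, 51, 416]);


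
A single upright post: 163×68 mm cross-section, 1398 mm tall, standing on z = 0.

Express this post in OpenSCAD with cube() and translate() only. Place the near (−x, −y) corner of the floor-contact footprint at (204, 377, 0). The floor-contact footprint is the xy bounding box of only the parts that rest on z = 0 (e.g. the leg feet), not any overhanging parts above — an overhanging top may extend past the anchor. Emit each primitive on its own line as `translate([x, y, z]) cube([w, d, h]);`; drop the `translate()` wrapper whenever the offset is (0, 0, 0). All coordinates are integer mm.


translate([204, 377, 0]) cube([163, 68, 1398]);


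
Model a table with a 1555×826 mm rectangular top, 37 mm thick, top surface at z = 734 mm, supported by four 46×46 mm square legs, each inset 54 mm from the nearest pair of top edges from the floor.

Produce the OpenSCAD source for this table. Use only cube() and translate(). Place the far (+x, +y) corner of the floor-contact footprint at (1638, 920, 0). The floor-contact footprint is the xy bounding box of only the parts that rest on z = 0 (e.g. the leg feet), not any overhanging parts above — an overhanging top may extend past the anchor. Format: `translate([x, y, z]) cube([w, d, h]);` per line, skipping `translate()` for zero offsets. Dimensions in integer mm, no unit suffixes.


translate([137, 148, 697]) cube([1555, 826, 37]);
translate([191, 202, 0]) cube([46, 46, 697]);
translate([1592, 202, 0]) cube([46, 46, 697]);
translate([191, 874, 0]) cube([46, 46, 697]);
translate([1592, 874, 0]) cube([46, 46, 697]);


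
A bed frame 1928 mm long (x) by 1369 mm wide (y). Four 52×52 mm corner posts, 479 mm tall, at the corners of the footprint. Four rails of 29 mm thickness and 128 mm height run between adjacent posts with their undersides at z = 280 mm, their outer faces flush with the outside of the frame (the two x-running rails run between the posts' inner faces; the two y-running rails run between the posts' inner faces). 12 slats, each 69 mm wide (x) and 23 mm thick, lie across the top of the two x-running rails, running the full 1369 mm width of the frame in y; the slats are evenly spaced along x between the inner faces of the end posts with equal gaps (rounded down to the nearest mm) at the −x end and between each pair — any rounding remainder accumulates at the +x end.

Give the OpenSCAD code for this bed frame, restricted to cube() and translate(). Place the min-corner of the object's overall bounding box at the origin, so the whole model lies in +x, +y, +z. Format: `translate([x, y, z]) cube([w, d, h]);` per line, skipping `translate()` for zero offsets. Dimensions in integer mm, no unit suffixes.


cube([52, 52, 479]);
translate([0, 1317, 0]) cube([52, 52, 479]);
translate([1876, 0, 0]) cube([52, 52, 479]);
translate([1876, 1317, 0]) cube([52, 52, 479]);
translate([52, 0, 280]) cube([1824, 29, 128]);
translate([52, 1340, 280]) cube([1824, 29, 128]);
translate([0, 52, 280]) cube([29, 1265, 128]);
translate([1899, 52, 280]) cube([29, 1265, 128]);
translate([128, 0, 408]) cube([69, 1369, 23]);
translate([273, 0, 408]) cube([69, 1369, 23]);
translate([418, 0, 408]) cube([69, 1369, 23]);
translate([563, 0, 408]) cube([69, 1369, 23]);
translate([708, 0, 408]) cube([69, 1369, 23]);
translate([853, 0, 408]) cube([69, 1369, 23]);
translate([998, 0, 408]) cube([69, 1369, 23]);
translate([1143, 0, 408]) cube([69, 1369, 23]);
translate([1288, 0, 408]) cube([69, 1369, 23]);
translate([1433, 0, 408]) cube([69, 1369, 23]);
translate([1578, 0, 408]) cube([69, 1369, 23]);
translate([1723, 0, 408]) cube([69, 1369, 23]);


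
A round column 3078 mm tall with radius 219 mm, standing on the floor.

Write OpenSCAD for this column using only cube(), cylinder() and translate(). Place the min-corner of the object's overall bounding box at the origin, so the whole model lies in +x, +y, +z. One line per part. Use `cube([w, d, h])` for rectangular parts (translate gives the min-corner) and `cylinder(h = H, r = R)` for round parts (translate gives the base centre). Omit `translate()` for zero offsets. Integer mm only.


translate([219, 219, 0]) cylinder(h = 3078, r = 219);


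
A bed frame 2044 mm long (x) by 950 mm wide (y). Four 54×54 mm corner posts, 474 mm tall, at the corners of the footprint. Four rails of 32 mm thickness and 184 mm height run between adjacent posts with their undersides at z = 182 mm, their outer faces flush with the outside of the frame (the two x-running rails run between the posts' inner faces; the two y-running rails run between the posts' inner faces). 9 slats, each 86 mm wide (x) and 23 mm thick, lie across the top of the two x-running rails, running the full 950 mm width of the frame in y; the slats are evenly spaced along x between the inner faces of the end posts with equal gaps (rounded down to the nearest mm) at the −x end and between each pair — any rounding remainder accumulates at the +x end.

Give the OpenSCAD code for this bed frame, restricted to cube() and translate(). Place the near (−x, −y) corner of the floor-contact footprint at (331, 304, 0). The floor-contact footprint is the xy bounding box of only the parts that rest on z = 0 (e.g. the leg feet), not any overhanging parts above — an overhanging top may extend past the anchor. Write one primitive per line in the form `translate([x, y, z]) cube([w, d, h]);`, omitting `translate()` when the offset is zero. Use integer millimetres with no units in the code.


translate([331, 304, 0]) cube([54, 54, 474]);
translate([331, 1200, 0]) cube([54, 54, 474]);
translate([2321, 304, 0]) cube([54, 54, 474]);
translate([2321, 1200, 0]) cube([54, 54, 474]);
translate([385, 304, 182]) cube([1936, 32, 184]);
translate([385, 1222, 182]) cube([1936, 32, 184]);
translate([331, 358, 182]) cube([32, 842, 184]);
translate([2343, 358, 182]) cube([32, 842, 184]);
translate([501, 304, 366]) cube([86, 950, 23]);
translate([703, 304, 366]) cube([86, 950, 23]);
translate([905, 304, 366]) cube([86, 950, 23]);
translate([1107, 304, 366]) cube([86, 950, 23]);
translate([1309, 304, 366]) cube([86, 950, 23]);
translate([1511, 304, 366]) cube([86, 950, 23]);
translate([1713, 304, 366]) cube([86, 950, 23]);
translate([1915, 304, 366]) cube([86, 950, 23]);
translate([2117, 304, 366]) cube([86, 950, 23]);


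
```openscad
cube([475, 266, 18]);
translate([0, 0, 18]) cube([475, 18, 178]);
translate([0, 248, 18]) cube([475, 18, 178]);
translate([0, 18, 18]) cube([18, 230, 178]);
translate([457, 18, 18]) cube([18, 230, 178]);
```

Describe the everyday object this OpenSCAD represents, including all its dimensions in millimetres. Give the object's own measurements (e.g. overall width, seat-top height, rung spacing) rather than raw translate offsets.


An open-topped rectangular box: outside dimensions 475×266×196 mm, with a uniform wall and base thickness of 18 mm. The base is a full 475×266 slab on the floor; four walls sit on top of the base. The front and back walls (the −y and +y sides) span the full width; the two side walls fit between them.


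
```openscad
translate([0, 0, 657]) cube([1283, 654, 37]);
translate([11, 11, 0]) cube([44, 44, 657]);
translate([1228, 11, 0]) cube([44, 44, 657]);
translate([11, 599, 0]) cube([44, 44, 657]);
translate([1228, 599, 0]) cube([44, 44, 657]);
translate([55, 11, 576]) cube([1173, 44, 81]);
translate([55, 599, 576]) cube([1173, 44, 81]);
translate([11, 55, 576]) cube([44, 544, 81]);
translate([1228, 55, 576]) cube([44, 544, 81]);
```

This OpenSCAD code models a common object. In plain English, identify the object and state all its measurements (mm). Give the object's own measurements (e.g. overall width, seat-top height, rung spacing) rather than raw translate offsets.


A rectangular dining table. The top is 1283×654×37 mm with its upper surface at z = 694 mm. It stands on four 44×44 mm square legs, each inset 11 mm from the nearest pair of top edges, running from the floor to the underside of the top. Four apron rails, 44 mm thick and 81 mm tall, run between adjacent legs with their top edges flush with the underside of the top and their outer faces flush with the legs' outer faces.


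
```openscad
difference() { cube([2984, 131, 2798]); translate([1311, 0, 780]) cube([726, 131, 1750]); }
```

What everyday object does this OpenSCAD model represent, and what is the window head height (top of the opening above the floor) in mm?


A wall with a window opening. The window head height is 2530 mm.

A wall with a rectangular opening subtracted — a window. Sill at z = 780, opening 1750 mm tall, so the head is at 780 + 1750 = 2530 mm.


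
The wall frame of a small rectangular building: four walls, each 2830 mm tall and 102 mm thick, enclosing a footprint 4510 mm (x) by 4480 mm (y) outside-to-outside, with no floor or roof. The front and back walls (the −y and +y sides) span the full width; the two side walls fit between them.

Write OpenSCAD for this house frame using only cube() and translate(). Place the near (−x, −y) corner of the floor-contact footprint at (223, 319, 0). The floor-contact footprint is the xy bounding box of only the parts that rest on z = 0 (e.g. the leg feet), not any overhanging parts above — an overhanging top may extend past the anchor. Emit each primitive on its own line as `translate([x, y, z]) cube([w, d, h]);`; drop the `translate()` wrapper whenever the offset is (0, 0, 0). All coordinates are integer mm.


translate([223, 319, 0]) cube([4510, 102, 2830]);
translate([223, 4697, 0]) cube([4510, 102, 2830]);
translate([223, 421, 0]) cube([102, 4276, 2830]);
translate([4631, 421, 0]) cube([102, 4276, 2830]);


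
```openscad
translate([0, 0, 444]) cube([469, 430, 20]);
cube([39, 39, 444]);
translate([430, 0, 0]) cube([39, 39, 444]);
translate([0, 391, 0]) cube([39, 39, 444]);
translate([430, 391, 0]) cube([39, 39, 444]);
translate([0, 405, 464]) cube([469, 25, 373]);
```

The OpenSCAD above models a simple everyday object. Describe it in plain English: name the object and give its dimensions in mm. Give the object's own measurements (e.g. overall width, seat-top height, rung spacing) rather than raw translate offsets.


A chair. The seat is a 469×430×20 mm slab with its top at z = 464 mm, on four 39×39 mm corner legs (flush with the seat edges, standing on z = 0). A flat backrest 25 mm thick, 373 mm tall, spans the full seat width and rises from the seat top along its +y edge, rear face flush with the rear of the seat.


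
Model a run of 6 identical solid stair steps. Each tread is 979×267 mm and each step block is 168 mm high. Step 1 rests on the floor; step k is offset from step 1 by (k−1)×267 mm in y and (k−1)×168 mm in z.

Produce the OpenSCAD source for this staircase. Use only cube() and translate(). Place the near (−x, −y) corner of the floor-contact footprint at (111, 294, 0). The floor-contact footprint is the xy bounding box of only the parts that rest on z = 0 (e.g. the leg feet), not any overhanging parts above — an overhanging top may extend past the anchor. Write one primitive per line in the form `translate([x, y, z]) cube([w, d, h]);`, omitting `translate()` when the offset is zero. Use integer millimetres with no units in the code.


translate([111, 294, 0]) cube([979, 267, 168]);
translate([111, 561, 168]) cube([979, 267, 168]);
translate([111, 828, 336]) cube([979, 267, 168]);
translate([111, 1095, 504]) cube([979, 267, 168]);
translate([111, 1362, 672]) cube([979, 267, 168]);
translate([111, 1629, 840]) cube([979, 267, 168]);


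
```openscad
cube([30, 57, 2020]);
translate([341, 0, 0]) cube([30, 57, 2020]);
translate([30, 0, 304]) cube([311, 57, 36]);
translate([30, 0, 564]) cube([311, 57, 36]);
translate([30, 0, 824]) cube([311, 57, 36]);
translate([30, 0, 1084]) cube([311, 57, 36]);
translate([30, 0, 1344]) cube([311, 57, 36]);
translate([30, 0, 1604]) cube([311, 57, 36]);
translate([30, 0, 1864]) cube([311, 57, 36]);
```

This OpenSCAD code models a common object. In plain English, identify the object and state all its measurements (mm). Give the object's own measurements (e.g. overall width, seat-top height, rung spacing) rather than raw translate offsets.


A straight ladder. Two 30×57 mm vertical rails, 2020 mm tall, stand 371 mm apart (outside-to-outside) with their front faces coplanar on the −y side. 7 rungs, each 57 mm deep and 36 mm tall, span between the inner faces of the rails, front faces flush with the rails. The lowest rung's underside is at z = 304 mm and rungs are spaced 260 mm apart (underside to underside).


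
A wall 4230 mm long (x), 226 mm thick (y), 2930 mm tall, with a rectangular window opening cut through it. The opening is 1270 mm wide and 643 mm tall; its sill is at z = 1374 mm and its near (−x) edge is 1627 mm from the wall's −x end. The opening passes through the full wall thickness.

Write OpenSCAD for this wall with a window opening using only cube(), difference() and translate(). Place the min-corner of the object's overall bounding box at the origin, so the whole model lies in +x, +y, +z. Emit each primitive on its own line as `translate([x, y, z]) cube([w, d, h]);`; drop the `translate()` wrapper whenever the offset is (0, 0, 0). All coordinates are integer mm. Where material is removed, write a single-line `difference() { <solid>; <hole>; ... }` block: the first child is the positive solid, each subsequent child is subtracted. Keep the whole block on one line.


difference() { cube([4230, 226, 2930]); translate([1627, 0, 1374]) cube([1270, 226, 643]); }


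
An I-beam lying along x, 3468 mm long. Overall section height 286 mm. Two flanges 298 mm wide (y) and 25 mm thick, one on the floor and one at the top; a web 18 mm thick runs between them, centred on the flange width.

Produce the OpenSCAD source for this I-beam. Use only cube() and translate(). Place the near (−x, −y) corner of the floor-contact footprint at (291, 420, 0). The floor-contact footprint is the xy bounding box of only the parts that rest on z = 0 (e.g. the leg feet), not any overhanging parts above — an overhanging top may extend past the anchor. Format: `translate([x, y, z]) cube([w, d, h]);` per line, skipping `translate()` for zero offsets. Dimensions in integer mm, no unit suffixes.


translate([291, 420, 0]) cube([3468, 298, 25]);
translate([291, 560, 25]) cube([3468, 18, 236]);
translate([291, 420, 261]) cube([3468, 298, 25]);


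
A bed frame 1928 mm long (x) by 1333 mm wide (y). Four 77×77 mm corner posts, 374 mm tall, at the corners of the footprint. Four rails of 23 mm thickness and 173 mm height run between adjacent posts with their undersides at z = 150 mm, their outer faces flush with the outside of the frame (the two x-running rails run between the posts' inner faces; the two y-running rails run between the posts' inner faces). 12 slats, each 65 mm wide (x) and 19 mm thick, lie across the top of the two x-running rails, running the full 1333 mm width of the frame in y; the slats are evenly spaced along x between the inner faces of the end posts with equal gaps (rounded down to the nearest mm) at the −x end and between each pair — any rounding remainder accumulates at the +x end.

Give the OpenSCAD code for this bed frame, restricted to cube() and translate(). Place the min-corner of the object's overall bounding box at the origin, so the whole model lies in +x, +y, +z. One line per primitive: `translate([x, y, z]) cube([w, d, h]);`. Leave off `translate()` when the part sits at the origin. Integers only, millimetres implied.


cube([77, 77, 374]);
translate([0, 1256, 0]) cube([77, 77, 374]);
translate([1851, 0, 0]) cube([77, 77, 374]);
translate([1851, 1256, 0]) cube([77, 77, 374]);
translate([77, 0, 150]) cube([1774, 23, 173]);
translate([77, 1310, 150]) cube([1774, 23, 173]);
translate([0, 77, 150]) cube([23, 1179, 173]);
translate([1905, 77, 150]) cube([23, 1179, 173]);
translate([153, 0, 323]) cube([65, 1333, 19]);
translate([294, 0, 323]) cube([65, 1333, 19]);
translate([435, 0, 323]) cube([65, 1333, 19]);
translate([576, 0, 323]) cube([65, 1333, 19]);
translate([717, 0, 323]) cube([65, 1333, 19]);
translate([858, 0, 323]) cube([65, 1333, 19]);
translate([999, 0, 323]) cube([65, 1333, 19]);
translate([1140, 0, 323]) cube([65, 1333, 19]);
translate([1281, 0, 323]) cube([65, 1333, 19]);
translate([1422, 0, 323]) cube([65, 1333, 19]);
translate([1563, 0, 323]) cube([65, 1333, 19]);
translate([1704, 0, 323]) cube([65, 1333, 19]);


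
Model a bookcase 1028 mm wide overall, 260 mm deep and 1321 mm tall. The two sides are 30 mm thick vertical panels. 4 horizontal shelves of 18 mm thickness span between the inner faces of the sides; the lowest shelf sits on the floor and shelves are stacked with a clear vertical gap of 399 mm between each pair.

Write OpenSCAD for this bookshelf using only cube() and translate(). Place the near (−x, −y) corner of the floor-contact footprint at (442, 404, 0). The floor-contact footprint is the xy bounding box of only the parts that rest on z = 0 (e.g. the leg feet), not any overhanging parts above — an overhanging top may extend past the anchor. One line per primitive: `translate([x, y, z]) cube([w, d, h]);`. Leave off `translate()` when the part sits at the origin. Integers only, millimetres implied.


translate([442, 404, 0]) cube([30, 260, 1321]);
translate([1440, 404, 0]) cube([30, 260, 1321]);
translate([472, 404, 0]) cube([968, 260, 18]);
translate([472, 404, 417]) cube([968, 260, 18]);
translate([472, 404, 834]) cube([968, 260, 18]);
translate([472, 404, 1251]) cube([968, 260, 18]);


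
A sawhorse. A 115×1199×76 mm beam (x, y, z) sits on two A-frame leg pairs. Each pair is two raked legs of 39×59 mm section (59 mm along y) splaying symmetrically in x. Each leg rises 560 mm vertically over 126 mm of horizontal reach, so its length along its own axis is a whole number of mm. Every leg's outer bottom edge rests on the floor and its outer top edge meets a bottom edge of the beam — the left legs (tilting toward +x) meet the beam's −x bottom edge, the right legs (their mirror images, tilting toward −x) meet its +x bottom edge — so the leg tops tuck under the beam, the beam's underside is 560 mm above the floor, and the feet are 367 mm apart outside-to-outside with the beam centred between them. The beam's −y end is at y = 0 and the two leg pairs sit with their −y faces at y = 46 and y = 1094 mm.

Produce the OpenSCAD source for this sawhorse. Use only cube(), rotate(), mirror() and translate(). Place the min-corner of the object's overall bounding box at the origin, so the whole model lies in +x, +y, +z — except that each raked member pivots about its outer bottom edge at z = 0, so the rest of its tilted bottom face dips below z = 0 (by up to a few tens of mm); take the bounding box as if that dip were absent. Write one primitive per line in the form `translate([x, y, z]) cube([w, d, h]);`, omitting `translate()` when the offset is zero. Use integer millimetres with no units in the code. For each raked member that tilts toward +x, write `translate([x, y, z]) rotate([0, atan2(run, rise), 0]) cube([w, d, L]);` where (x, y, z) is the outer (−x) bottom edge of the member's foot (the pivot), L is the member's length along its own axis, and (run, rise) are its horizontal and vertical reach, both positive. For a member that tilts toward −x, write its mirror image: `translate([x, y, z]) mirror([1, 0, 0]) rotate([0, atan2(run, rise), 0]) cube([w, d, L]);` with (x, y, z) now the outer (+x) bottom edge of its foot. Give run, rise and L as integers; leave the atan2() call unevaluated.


translate([126, 0, 560]) cube([115, 1199, 76]);
translate([0, 46, 0]) rotate([0, atan2(126, 560), 0]) cube([39, 59, 574]);
translate([367, 46, 0]) mirror([1, 0, 0]) rotate([0, atan2(126, 560), 0]) cube([39, 59, 574]);
translate([0, 1094, 0]) rotate([0, atan2(126, 560), 0]) cube([39, 59, 574]);
translate([367, 1094, 0]) mirror([1, 0, 0]) rotate([0, atan2(126, 560), 0]) cube([39, 59, 574]);


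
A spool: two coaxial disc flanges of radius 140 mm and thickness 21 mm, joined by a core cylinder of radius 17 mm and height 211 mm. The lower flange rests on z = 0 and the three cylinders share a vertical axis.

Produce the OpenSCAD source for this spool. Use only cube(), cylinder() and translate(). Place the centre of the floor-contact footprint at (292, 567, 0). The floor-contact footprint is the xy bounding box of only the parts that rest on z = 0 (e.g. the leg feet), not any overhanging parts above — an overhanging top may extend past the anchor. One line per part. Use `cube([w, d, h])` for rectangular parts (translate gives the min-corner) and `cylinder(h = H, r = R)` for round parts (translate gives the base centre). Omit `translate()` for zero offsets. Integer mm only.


translate([292, 567, 0]) cylinder(h = 21, r = 140);
translate([292, 567, 21]) cylinder(h = 211, r = 17);
translate([292, 567, 232]) cylinder(h = 21, r = 140);


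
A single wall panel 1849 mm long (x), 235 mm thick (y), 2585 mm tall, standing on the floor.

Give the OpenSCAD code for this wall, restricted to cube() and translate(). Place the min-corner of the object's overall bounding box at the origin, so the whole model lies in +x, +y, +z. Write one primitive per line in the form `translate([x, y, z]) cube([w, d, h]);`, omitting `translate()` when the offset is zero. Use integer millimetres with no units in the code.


cube([1849, 235, 2585]);


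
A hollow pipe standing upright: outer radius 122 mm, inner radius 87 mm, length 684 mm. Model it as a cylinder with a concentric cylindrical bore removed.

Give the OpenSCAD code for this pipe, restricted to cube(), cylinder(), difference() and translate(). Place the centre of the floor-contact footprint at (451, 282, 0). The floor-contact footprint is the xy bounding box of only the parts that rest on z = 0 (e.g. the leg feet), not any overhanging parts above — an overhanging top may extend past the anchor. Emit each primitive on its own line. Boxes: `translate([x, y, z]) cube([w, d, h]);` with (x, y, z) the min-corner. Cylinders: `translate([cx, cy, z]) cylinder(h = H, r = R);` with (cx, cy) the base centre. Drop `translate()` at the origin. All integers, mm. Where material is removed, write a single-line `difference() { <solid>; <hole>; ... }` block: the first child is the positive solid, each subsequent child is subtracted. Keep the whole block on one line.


difference() { translate([451, 282, 0]) cylinder(h = 684, r = 122); translate([451, 282, 0]) cylinder(h = 684, r = 87); }


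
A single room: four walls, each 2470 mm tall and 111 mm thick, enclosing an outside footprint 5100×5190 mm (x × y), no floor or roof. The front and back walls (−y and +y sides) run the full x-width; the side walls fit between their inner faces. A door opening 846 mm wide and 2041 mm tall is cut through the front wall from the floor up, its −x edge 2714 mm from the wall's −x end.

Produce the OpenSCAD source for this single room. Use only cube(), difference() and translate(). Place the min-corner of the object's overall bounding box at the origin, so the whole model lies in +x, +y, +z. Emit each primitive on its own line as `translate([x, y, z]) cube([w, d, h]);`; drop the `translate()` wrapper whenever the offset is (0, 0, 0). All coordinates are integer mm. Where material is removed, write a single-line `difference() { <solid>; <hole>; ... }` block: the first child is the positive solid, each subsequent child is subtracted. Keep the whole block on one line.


difference() { cube([5100, 111, 2470]); translate([2714, 0, 0]) cube([846, 111, 2041]); }
translate([0, 5079, 0]) cube([5100, 111, 2470]);
translate([0, 111, 0]) cube([111, 4968, 2470]);
translate([4989, 111, 0]) cube([111, 4968, 2470]);


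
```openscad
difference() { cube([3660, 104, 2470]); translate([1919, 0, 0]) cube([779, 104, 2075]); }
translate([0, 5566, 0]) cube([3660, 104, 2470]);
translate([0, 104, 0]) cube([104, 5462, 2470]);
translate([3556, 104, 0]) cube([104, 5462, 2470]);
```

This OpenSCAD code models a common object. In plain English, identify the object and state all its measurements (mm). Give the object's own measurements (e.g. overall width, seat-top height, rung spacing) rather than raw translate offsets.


A single room: four walls, each 2470 mm tall and 104 mm thick, enclosing an outside footprint 3660×5670 mm (x × y), no floor or roof. The front and back walls (−y and +y sides) run the full x-width; the side walls fit between their inner faces. A door opening 779 mm wide and 2075 mm tall is cut through the front wall from the floor up, its −x edge 1919 mm from the wall's −x end.
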